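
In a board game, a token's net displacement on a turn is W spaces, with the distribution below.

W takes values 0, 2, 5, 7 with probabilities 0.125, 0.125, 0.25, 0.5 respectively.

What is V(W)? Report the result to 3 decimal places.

6.250

E[W] = (0)(0.125) + (2)(0.125) + (5)(0.25) + (7)(0.5) = 5
E[W²] = (0)²(0.125) + (2)²(0.125) + (5)²(0.25) + (7)²(0.5) = 31.25
V(W) = E[W²] − (E[W])² = 31.25 − (5)² = 6.25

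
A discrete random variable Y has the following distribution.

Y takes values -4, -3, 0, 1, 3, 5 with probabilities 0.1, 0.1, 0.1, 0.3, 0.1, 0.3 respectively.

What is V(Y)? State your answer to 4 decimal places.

9.2400

E[Y] = (-4)(0.1) + (-3)(0.1) + (0)(0.1) + (1)(0.3) + (3)(0.1) + (5)(0.3) = 1.4
E[Y²] = (-4)²(0.1) + (-3)²(0.1) + (0)²(0.1) + (1)²(0.3) + (3)²(0.1) + (5)²(0.3) = 11.2
V(Y) = E[Y²] − (E[Y])² = 11.2 − (1.4)² = 9.24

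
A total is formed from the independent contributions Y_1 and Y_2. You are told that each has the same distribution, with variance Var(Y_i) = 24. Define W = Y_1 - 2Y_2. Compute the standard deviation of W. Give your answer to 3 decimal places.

By independence, Var(W) = (1)²Var(Y_1) + (-2)²Var(Y_2)
= (1)²·24 + (-2)²·24 = 120
σ(W) = √120 ≈ 10.954

10.954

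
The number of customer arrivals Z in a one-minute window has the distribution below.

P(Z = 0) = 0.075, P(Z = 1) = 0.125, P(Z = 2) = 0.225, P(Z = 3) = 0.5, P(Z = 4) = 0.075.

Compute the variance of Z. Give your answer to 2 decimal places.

E[Z] = (0)(0.075) + (1)(0.125) + (2)(0.225) + (3)(0.5) + (4)(0.075) = 2.375
E[Z²] = (0)²(0.075) + (1)²(0.125) + (2)²(0.225) + (3)²(0.5) + (4)²(0.075) = 6.725
var(Z) = E[Z²] − (E[Z])² = 6.725 − (2.375)² = 1.084375

1.08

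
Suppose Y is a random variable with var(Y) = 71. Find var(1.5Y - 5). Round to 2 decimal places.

var(1.5Y - 5) = (1.5)²·var(Y) = 2.25·71 = 159.75

159.75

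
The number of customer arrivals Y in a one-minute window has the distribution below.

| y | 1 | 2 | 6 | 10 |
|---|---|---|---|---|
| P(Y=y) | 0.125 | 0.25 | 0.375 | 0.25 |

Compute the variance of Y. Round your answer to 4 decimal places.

10.7344

E[Y] = (1)(0.125) + (2)(0.25) + (6)(0.375) + (10)(0.25) = 5.375
E[Y²] = (1)²(0.125) + (2)²(0.25) + (6)²(0.375) + (10)²(0.25) = 39.625
V(Y) = E[Y²] − (E[Y])² = 39.625 − (5.375)² = 10.734375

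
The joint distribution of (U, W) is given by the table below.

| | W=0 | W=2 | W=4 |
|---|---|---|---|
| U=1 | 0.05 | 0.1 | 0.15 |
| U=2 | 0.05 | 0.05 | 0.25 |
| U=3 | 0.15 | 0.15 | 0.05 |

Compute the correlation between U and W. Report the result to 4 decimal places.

E[U] = 2.05,  E[W] = 2.4
E[UW] = 4.5
cov(U,W) = E[UW] − E[U]E[W] = 4.5 − (2.05)(2.4) = -0.42
Var(U) = 0.6475,  Var(W) = 2.64
ρ = -0.42 / √(0.6475·2.64) ≈ -0.3212

-0.3212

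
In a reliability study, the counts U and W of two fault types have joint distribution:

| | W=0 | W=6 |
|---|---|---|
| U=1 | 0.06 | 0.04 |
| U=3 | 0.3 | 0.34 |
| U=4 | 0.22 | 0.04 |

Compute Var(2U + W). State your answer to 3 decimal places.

E[U] = 3.06,  E[W] = 2.52,  E[UW] = 7.32
Var(U) = 10.02 − (3.06)² = 0.6564;  Var(W) = 15.12 − (2.52)² = 8.7696
Cov(U,W) = 7.32 − (3.06)(2.52) = -0.3912
Var(2U + W) = (2)²·0.6564 + (1)²·8.7696 + 2·(2)·(1)·-0.3912 = 9.8304

9.830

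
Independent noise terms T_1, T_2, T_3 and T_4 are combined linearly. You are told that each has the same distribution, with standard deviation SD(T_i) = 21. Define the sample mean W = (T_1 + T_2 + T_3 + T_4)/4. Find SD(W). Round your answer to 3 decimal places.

10.500

V(T_i) = (21)² = 441
By independence, V(W) = (0.25)²V(T_1) + (0.25)²V(T_2) + (0.25)²V(T_3) + (0.25)²V(T_4)
= (0.25)²·441 + (0.25)²·441 + (0.25)²·441 + (0.25)²·441 = 110.25
SD(W) = √110.25 ≈ 10.500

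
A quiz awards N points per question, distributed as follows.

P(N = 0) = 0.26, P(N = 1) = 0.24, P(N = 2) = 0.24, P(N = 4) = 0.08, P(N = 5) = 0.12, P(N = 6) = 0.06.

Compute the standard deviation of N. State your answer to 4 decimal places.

E[N] = (0)(0.26) + (1)(0.24) + (2)(0.24) + (4)(0.08) + (5)(0.12) + (6)(0.06) = 2
E[N²] = (0)²(0.26) + (1)²(0.24) + (2)²(0.24) + (4)²(0.08) + (5)²(0.12) + (6)²(0.06) = 7.64
V(N) = E[N²] − (E[N])² = 7.64 − (2)² = 3.64
sd(N) = √3.64 ≈ 1.9079

1.9079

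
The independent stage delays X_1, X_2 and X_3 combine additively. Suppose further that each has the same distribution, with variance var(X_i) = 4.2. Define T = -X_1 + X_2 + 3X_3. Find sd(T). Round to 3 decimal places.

By independence, var(T) = (-1)²var(X_1) + (1)²var(X_2) + (3)²var(X_3)
= (-1)²·4.2 + (1)²·4.2 + (3)²·4.2 = 46.2
sd(T) = √46.2 ≈ 6.797

6.797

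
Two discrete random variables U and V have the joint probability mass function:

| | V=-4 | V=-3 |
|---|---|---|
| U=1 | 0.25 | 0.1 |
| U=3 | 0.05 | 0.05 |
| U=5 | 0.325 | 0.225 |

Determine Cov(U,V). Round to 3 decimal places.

0.100

E[U] = 3.4,  E[V] = -3.625
E[UV] = -12.225
Cov(U,V) = E[UV] − E[U]E[V] = -12.225 − (3.4)(-3.625) = 0.1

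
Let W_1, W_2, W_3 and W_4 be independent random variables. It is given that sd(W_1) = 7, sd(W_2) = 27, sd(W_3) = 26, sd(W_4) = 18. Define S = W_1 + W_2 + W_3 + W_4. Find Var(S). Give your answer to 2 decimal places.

1778.00

Var(W_1) = 49, Var(W_2) = 729, Var(W_3) = 676, Var(W_4) = 324
By independence, Var(S) = (1)²Var(W_1) + (1)²Var(W_2) + (1)²Var(W_3) + (1)²Var(W_4)
= (1)²·49 + (1)²·729 + (1)²·676 + (1)²·324 = 1778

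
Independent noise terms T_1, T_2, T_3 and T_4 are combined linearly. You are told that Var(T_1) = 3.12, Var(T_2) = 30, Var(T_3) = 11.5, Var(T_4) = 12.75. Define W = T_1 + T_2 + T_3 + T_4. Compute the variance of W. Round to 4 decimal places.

By independence, Var(W) = (1)²Var(T_1) + (1)²Var(T_2) + (1)²Var(T_3) + (1)²Var(T_4)
= (1)²·3.12 + (1)²·30 + (1)²·11.5 + (1)²·12.75 = 57.37

57.3700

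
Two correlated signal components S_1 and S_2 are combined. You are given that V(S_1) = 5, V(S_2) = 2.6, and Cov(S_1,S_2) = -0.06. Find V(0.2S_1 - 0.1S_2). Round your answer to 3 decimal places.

0.228

V(0.2S_1 - 0.1S_2) = (0.2)²·V(S_1) + (-0.1)²·V(S_2) + 2·(0.2)·(-0.1)·Cov(S_1,S_2)
= 0.04·5 + 0.01·2.6 + -0.04·-0.06 = 0.2284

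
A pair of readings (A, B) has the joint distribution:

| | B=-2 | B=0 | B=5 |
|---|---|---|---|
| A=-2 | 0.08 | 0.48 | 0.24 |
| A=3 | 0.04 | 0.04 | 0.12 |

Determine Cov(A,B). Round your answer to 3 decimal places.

E[A] = -1,  E[B] = 1.56
E[AB] = -0.52
Cov(A,B) = E[AB] − E[A]E[B] = -0.52 − (-1)(1.56) = 1.04

1.040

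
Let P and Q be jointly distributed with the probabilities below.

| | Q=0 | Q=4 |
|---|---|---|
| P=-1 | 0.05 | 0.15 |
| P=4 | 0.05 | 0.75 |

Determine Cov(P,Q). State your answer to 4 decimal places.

E[P] = 3,  E[Q] = 3.6
E[PQ] = 11.4
Cov(P,Q) = E[PQ] − E[P]E[Q] = 11.4 − (3)(3.6) = 0.6

0.6000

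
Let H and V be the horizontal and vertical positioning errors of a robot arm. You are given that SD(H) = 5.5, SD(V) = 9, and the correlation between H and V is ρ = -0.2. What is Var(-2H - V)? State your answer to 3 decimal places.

Var(H) = (5.5)² = 30.25;  Var(V) = (9)² = 81
Cov(H,V) = ρ·SD(H)·SD(V) = -0.2·5.5·9 = -9.9
Var(-2H - V) = (-2)²·Var(H) + (-1)²·Var(V) + 2·(-2)·(-1)·Cov(H,V)
= 4·30.25 + 1·81 + 4·-9.9 = 162.4

162.400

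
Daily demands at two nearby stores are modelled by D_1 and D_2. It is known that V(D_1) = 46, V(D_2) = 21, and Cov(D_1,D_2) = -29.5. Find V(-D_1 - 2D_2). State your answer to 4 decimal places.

V(-D_1 - 2D_2) = (-1)²·V(D_1) + (-2)²·V(D_2) + 2·(-1)·(-2)·Cov(D_1,D_2)
= 1·46 + 4·21 + 4·-29.5 = 12

12.0000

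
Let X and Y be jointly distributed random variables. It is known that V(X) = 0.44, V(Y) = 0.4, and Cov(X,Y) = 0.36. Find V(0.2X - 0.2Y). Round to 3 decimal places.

0.005

V(0.2X - 0.2Y) = (0.2)²·V(X) + (-0.2)²·V(Y) + 2·(0.2)·(-0.2)·Cov(X,Y)
= 0.04·0.44 + 0.04·0.4 + -0.08·0.36 = 0.0048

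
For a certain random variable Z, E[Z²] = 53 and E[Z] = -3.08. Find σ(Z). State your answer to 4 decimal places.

V(Z) = 53 − (-3.08)² = 43.5136
σ(Z) = √43.5136 ≈ 6.5965

6.5965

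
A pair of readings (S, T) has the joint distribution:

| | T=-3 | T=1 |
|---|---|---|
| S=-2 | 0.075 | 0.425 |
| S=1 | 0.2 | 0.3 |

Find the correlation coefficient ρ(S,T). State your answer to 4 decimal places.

-0.2799

E[S] = -0.5,  E[T] = -0.1
E[ST] = -0.7
Cov(S,T) = E[ST] − E[S]E[T] = -0.7 − (-0.5)(-0.1) = -0.75
Var(S) = 2.25,  Var(T) = 3.19
ρ = -0.75 / √(2.25·3.19) ≈ -0.2799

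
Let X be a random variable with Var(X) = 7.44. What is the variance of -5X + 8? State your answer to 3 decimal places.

186.000

Var(-5X + 8) = (-5)²·Var(X) = 25·7.44 = 186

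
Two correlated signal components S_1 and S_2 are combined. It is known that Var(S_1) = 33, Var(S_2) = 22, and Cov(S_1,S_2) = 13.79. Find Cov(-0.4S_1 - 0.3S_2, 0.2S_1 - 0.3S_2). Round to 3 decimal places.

0.167

Cov(-0.4S_1 - 0.3S_2, 0.2S_1 - 0.3S_2) = (-0.4)(0.2)Var(S_1) + (-0.3)(-0.3)Var(S_2) + [(-0.4)(-0.3) + (-0.3)(0.2)]Cov(S_1,S_2)
= -0.08·33 + 0.09·22 + 0.06·13.79 = 0.1674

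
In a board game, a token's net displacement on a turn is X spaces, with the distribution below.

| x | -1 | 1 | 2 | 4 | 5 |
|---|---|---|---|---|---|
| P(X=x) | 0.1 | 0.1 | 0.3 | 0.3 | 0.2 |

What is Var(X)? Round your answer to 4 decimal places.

E[X] = (-1)(0.1) + (1)(0.1) + (2)(0.3) + (4)(0.3) + (5)(0.2) = 2.8
E[X²] = (-1)²(0.1) + (1)²(0.1) + (2)²(0.3) + (4)²(0.3) + (5)²(0.2) = 11.2
Var(X) = E[X²] − (E[X])² = 11.2 − (2.8)² = 3.36

3.3600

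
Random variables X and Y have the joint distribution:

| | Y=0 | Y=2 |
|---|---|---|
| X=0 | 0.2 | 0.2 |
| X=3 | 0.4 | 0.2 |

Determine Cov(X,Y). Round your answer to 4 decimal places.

E[X] = 1.8,  E[Y] = 0.8
E[XY] = 1.2
Cov(X,Y) = E[XY] − E[X]E[Y] = 1.2 − (1.8)(0.8) = -0.24

-0.2400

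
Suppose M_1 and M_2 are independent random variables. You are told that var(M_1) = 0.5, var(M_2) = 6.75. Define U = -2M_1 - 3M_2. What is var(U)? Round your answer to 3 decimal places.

By independence, var(U) = (-2)²var(M_1) + (-3)²var(M_2)
= (-2)²·0.5 + (-3)²·6.75 = 62.75

62.750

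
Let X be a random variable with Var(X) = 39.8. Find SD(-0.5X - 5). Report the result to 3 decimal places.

Var(-0.5X - 5) = (-0.5)²·39.8 = 9.95
SD(-0.5X - 5) = √9.95 ≈ 3.154

3.154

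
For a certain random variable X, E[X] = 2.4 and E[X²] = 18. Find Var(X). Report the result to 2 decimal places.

Var(X) = 18 − (2.4)² = 12.24

12.24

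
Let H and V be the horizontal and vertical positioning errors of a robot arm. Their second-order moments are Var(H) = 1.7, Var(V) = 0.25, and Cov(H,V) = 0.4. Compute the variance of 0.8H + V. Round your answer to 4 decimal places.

Var(0.8H + V) = (0.8)²·Var(H) + (1)²·Var(V) + 2·(0.8)·(1)·Cov(H,V)
= 0.64·1.7 + 1·0.25 + 1.6·0.4 = 1.978

1.9780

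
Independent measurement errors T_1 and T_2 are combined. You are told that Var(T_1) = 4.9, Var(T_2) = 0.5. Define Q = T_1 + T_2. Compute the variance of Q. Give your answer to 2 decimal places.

By independence, Var(Q) = (1)²Var(T_1) + (1)²Var(T_2)
= (1)²·4.9 + (1)²·0.5 = 5.4

5.40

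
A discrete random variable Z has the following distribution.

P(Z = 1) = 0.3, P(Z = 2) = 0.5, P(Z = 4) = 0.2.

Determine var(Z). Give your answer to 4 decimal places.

E[Z] = (1)(0.3) + (2)(0.5) + (4)(0.2) = 2.1
E[Z²] = (1)²(0.3) + (2)²(0.5) + (4)²(0.2) = 5.5
var(Z) = E[Z²] − (E[Z])² = 5.5 − (2.1)² = 1.09

1.0900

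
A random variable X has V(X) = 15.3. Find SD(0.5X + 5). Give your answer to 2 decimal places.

V(0.5X + 5) = (0.5)²·15.3 = 3.825
SD(0.5X + 5) = √3.825 ≈ 1.96

1.96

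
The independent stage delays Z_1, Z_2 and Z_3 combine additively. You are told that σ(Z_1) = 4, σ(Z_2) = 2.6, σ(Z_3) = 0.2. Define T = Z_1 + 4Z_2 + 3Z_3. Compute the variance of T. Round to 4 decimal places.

V(Z_1) = 16, V(Z_2) = 6.76, V(Z_3) = 0.04
By independence, V(T) = (1)²V(Z_1) + (4)²V(Z_2) + (3)²V(Z_3)
= (1)²·16 + (4)²·6.76 + (3)²·0.04 = 124.52

124.5200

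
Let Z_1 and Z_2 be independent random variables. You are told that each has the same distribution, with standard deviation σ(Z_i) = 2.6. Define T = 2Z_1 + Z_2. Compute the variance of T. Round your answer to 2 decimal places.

33.80

Var(Z_i) = (2.6)² = 6.76
By independence, Var(T) = (2)²Var(Z_1) + (1)²Var(Z_2)
= (2)²·6.76 + (1)²·6.76 = 33.8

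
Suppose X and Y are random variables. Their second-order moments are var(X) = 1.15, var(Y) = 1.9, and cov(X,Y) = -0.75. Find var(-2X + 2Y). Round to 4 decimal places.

var(-2X + 2Y) = (-2)²·var(X) + (2)²·var(Y) + 2·(-2)·(2)·cov(X,Y)
= 4·1.15 + 4·1.9 + -8·-0.75 = 18.2

18.2000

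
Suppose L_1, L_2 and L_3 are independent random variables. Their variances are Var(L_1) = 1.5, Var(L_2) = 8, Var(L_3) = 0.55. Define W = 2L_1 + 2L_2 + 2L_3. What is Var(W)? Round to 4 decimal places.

By independence, Var(W) = (2)²Var(L_1) + (2)²Var(L_2) + (2)²Var(L_3)
= (2)²·1.5 + (2)²·8 + (2)²·0.55 = 40.2

40.2000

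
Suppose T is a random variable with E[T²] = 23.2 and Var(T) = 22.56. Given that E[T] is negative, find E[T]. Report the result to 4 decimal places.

-0.8000

(E[T])² = E[T²] − Var(T) = 23.2 − 22.56 = 0.64
E[T] = −√0.64 = -0.8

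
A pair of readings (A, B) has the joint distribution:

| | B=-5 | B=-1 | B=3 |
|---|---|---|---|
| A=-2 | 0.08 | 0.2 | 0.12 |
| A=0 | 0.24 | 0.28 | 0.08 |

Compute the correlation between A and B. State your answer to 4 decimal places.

E[A] = -0.8,  E[B] = -1.48
E[AB] = 0.48
Cov(A,B) = E[AB] − E[A]E[B] = 0.48 − (-0.8)(-1.48) = -0.704
Var(A) = 0.96,  Var(B) = 8.0896
ρ = -0.704 / √(0.96·8.0896) ≈ -0.2526

-0.2526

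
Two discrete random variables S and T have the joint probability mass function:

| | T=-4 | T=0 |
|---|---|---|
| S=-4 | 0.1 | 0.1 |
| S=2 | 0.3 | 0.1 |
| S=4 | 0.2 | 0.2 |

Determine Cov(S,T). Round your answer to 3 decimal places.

-0.160

E[S] = 1.6,  E[T] = -2.4
E[ST] = -4
Cov(S,T) = E[ST] − E[S]E[T] = -4 − (1.6)(-2.4) = -0.16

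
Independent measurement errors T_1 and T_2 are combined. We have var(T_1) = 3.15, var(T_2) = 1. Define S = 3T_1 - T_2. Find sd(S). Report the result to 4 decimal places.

5.4176

By independence, var(S) = (3)²var(T_1) + (-1)²var(T_2)
= (3)²·3.15 + (-1)²·1 = 29.35
sd(S) = √29.35 ≈ 5.4176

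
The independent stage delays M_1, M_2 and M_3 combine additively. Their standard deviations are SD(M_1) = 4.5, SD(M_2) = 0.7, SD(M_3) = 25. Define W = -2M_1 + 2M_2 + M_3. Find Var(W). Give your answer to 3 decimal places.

707.960

Var(M_1) = 20.25, Var(M_2) = 0.49, Var(M_3) = 625
By independence, Var(W) = (-2)²Var(M_1) + (2)²Var(M_2) + (1)²Var(M_3)
= (-2)²·20.25 + (2)²·0.49 + (1)²·625 = 707.96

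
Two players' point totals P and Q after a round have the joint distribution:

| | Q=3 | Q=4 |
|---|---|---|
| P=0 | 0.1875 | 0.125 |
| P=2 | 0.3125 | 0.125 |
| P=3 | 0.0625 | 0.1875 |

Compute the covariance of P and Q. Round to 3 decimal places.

E[P] = 1.625,  E[Q] = 3.4375
E[PQ] = 5.6875
Cov(P,Q) = E[PQ] − E[P]E[Q] = 5.6875 − (1.625)(3.4375) = 0.1015625

0.102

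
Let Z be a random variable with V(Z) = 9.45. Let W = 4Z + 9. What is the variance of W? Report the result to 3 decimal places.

151.200

V(4Z + 9) = (4)²·V(Z) = 16·9.45 = 151.2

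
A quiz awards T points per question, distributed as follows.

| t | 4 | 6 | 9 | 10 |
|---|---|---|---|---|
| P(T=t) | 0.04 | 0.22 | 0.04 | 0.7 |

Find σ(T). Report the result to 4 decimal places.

1.9116

E[T] = (4)(0.04) + (6)(0.22) + (9)(0.04) + (10)(0.7) = 8.84
E[T²] = (4)²(0.04) + (6)²(0.22) + (9)²(0.04) + (10)²(0.7) = 81.8
V(T) = E[T²] − (E[T])² = 81.8 − (8.84)² = 3.6544
σ(T) = √3.6544 ≈ 1.9116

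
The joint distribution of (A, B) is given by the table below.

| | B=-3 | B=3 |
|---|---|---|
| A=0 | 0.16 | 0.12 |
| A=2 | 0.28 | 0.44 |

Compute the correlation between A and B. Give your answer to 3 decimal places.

E[A] = 1.44,  E[B] = 0.36
E[AB] = 0.96
Cov(A,B) = E[AB] − E[A]E[B] = 0.96 − (1.44)(0.36) = 0.4416
var(A) = 0.8064,  var(B) = 8.8704
ρ = 0.4416 / √(0.8064·8.8704) ≈ 0.165

0.165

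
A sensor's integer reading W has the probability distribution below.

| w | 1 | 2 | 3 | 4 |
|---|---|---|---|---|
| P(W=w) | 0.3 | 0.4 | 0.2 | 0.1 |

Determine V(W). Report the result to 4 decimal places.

0.8900

E[W] = (1)(0.3) + (2)(0.4) + (3)(0.2) + (4)(0.1) = 2.1
E[W²] = (1)²(0.3) + (2)²(0.4) + (3)²(0.2) + (4)²(0.1) = 5.3
V(W) = E[W²] − (E[W])² = 5.3 − (2.1)² = 0.89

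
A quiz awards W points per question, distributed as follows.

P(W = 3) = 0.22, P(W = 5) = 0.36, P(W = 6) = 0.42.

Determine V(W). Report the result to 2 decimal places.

1.30

E[W] = (3)(0.22) + (5)(0.36) + (6)(0.42) = 4.98
E[W²] = (3)²(0.22) + (5)²(0.36) + (6)²(0.42) = 26.1
V(W) = E[W²] − (E[W])² = 26.1 − (4.98)² = 1.2996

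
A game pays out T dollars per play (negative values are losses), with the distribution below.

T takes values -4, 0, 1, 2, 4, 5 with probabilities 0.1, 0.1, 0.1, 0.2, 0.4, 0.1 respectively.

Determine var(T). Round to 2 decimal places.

6.56

E[T] = (-4)(0.1) + (0)(0.1) + (1)(0.1) + (2)(0.2) + (4)(0.4) + (5)(0.1) = 2.2
E[T²] = (-4)²(0.1) + (0)²(0.1) + (1)²(0.1) + (2)²(0.2) + (4)²(0.4) + (5)²(0.1) = 11.4
var(T) = E[T²] − (E[T])² = 11.4 − (2.2)² = 6.56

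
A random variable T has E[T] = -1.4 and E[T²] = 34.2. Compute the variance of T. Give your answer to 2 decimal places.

32.24

var(T) = 34.2 − (-1.4)² = 32.24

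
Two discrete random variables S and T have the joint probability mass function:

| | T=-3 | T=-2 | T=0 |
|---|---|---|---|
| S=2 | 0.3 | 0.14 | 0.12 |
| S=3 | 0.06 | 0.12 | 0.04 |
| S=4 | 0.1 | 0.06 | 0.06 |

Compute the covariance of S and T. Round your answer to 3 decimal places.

0.073

E[S] = 2.66,  E[T] = -2.02
E[ST] = -5.3
Cov(S,T) = E[ST] − E[S]E[T] = -5.3 − (2.66)(-2.02) = 0.0732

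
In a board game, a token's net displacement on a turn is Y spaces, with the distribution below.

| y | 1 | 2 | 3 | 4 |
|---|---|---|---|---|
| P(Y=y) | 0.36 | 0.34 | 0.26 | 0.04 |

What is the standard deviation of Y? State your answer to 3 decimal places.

0.883

E[Y] = (1)(0.36) + (2)(0.34) + (3)(0.26) + (4)(0.04) = 1.98
E[Y²] = (1)²(0.36) + (2)²(0.34) + (3)²(0.26) + (4)²(0.04) = 4.7
Var(Y) = E[Y²] − (E[Y])² = 4.7 − (1.98)² = 0.7796
SD(Y) = √0.7796 ≈ 0.883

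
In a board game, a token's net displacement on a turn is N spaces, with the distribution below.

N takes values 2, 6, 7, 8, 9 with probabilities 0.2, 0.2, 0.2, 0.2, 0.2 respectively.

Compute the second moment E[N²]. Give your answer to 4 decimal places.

46.8000

E[N²] = (2)²(0.2) + (6)²(0.2) + (7)²(0.2) + (8)²(0.2) + (9)²(0.2) = 46.8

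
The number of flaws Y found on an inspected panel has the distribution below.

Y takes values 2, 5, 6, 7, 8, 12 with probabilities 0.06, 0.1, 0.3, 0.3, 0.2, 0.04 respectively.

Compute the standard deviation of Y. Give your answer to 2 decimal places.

1.80

E[Y] = (2)(0.06) + (5)(0.1) + (6)(0.3) + (7)(0.3) + (8)(0.2) + (12)(0.04) = 6.6
E[Y²] = (2)²(0.06) + (5)²(0.1) + (6)²(0.3) + (7)²(0.3) + (8)²(0.2) + (12)²(0.04) = 46.8
var(Y) = E[Y²] − (E[Y])² = 46.8 − (6.6)² = 3.24
sd(Y) = √3.24 ≈ 1.80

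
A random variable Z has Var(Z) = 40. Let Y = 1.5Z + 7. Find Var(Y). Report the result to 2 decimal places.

Var(1.5Z + 7) = (1.5)²·Var(Z) = 2.25·40 = 90

90.00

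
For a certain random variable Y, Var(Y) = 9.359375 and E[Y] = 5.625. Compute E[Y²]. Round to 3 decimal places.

E[Y²] = Var(Y) + (E[Y])² = 9.359375 + (5.625)² = 41

41.000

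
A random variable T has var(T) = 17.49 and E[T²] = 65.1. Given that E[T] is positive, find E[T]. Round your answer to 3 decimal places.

(E[T])² = E[T²] − var(T) = 65.1 − 17.49 = 47.61
E[T] = √47.61 = 6.9

6.900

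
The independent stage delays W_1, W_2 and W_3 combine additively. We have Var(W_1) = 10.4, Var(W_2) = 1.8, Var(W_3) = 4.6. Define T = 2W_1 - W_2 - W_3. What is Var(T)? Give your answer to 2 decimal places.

By independence, Var(T) = (2)²Var(W_1) + (-1)²Var(W_2) + (-1)²Var(W_3)
= (2)²·10.4 + (-1)²·1.8 + (-1)²·4.6 = 48

48.00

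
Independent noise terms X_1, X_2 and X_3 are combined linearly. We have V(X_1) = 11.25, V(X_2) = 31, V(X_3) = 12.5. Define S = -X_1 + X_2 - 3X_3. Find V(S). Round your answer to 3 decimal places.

154.750

By independence, V(S) = (-1)²V(X_1) + (1)²V(X_2) + (-3)²V(X_3)
= (-1)²·11.25 + (1)²·31 + (-3)²·12.5 = 154.75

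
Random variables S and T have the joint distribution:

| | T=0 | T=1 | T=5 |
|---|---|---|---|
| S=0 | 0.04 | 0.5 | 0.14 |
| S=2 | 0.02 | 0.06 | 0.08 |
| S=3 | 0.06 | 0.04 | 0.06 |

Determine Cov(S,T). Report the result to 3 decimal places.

E[S] = 0.8,  E[T] = 2
E[ST] = 1.94
Cov(S,T) = E[ST] − E[S]E[T] = 1.94 − (0.8)(2) = 0.34

0.340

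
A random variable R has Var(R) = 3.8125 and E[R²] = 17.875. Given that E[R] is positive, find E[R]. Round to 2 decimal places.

3.75

(E[R])² = E[R²] − Var(R) = 17.875 − 3.8125 = 14.0625
E[R] = √14.0625 = 3.75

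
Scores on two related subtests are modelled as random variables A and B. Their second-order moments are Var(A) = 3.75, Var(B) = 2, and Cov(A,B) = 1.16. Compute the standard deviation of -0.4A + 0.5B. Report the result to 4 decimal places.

Var(-0.4A + 0.5B) = (-0.4)²·Var(A) + (0.5)²·Var(B) + 2·(-0.4)·(0.5)·Cov(A,B)
= 0.16·3.75 + 0.25·2 + -0.4·1.16 = 0.636
SD(-0.4A + 0.5B) = √0.636 ≈ 0.7975

0.7975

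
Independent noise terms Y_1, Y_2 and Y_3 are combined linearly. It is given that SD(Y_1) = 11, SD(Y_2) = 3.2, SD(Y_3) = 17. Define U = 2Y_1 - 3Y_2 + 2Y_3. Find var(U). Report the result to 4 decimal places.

1732.1600

var(Y_1) = 121, var(Y_2) = 10.24, var(Y_3) = 289
By independence, var(U) = (2)²var(Y_1) + (-3)²var(Y_2) + (2)²var(Y_3)
= (2)²·121 + (-3)²·10.24 + (2)²·289 = 1732.16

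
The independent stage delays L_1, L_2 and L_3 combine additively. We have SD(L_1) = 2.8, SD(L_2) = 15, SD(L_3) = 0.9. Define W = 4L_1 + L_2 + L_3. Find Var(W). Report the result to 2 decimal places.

Var(L_1) = 7.84, Var(L_2) = 225, Var(L_3) = 0.81
By independence, Var(W) = (4)²Var(L_1) + (1)²Var(L_2) + (1)²Var(L_3)
= (4)²·7.84 + (1)²·225 + (1)²·0.81 = 351.25

351.25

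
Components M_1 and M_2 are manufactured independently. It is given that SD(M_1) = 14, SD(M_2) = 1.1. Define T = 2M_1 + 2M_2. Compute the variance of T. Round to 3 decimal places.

788.840

V(M_1) = 196, V(M_2) = 1.21
By independence, V(T) = (2)²V(M_1) + (2)²V(M_2)
= (2)²·196 + (2)²·1.21 = 788.84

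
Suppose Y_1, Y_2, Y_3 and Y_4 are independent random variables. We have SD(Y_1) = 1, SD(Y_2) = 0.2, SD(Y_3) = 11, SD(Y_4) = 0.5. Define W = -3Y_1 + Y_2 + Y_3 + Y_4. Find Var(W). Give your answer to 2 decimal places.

Var(Y_1) = 1, Var(Y_2) = 0.04, Var(Y_3) = 121, Var(Y_4) = 0.25
By independence, Var(W) = (-3)²Var(Y_1) + (1)²Var(Y_2) + (1)²Var(Y_3) + (1)²Var(Y_4)
= (-3)²·1 + (1)²·0.04 + (1)²·121 + (1)²·0.25 = 130.29

130.29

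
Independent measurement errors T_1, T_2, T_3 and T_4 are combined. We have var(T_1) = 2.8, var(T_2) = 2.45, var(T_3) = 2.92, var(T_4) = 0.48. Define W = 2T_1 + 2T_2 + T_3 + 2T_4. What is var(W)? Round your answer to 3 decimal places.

25.840

By independence, var(W) = (2)²var(T_1) + (2)²var(T_2) + (1)²var(T_3) + (2)²var(T_4)
= (2)²·2.8 + (2)²·2.45 + (1)²·2.92 + (2)²·0.48 = 25.84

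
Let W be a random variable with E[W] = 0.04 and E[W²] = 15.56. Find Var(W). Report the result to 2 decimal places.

15.56

Var(W) = 15.56 − (0.04)² = 15.5584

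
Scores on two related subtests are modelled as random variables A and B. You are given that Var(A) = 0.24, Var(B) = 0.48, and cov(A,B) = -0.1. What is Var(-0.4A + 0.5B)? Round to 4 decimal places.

0.1984

Var(-0.4A + 0.5B) = (-0.4)²·Var(A) + (0.5)²·Var(B) + 2·(-0.4)·(0.5)·cov(A,B)
= 0.16·0.24 + 0.25·0.48 + -0.4·-0.1 = 0.1984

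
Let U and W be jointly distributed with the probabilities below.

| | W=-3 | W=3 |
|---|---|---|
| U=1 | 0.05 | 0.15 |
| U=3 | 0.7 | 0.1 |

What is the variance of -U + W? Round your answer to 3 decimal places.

9.790

E[U] = 2.6,  E[W] = -1.5,  E[UW] = -5.1
var(U) = 7.4 − (2.6)² = 0.64;  var(W) = 9 − (-1.5)² = 6.75
Cov(U,W) = -5.1 − (2.6)(-1.5) = -1.2
var(-U + W) = (-1)²·0.64 + (1)²·6.75 + 2·(-1)·(1)·-1.2 = 9.79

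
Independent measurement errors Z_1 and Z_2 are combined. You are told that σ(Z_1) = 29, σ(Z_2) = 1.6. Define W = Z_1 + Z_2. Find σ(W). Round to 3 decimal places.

29.044

V(Z_1) = 841, V(Z_2) = 2.56
By independence, V(W) = (1)²V(Z_1) + (1)²V(Z_2)
= (1)²·841 + (1)²·2.56 = 843.56
σ(W) = √843.56 ≈ 29.044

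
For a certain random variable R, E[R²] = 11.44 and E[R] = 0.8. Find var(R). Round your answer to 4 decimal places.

10.8000

var(R) = 11.44 − (0.8)² = 10.8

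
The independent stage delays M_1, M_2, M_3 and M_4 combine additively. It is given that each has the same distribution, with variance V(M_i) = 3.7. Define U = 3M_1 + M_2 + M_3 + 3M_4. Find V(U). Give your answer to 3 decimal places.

74.000

By independence, V(U) = (3)²V(M_1) + (1)²V(M_2) + (1)²V(M_3) + (3)²V(M_4)
= (3)²·3.7 + (1)²·3.7 + (1)²·3.7 + (3)²·3.7 = 74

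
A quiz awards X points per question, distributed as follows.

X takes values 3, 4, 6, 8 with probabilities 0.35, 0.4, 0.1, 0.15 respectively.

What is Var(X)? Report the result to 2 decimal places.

E[X] = (3)(0.35) + (4)(0.4) + (6)(0.1) + (8)(0.15) = 4.45
E[X²] = (3)²(0.35) + (4)²(0.4) + (6)²(0.1) + (8)²(0.15) = 22.75
Var(X) = E[X²] − (E[X])² = 22.75 − (4.45)² = 2.9475

2.95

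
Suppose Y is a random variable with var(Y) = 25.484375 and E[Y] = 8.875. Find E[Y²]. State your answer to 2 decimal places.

E[Y²] = var(Y) + (E[Y])² = 25.484375 + (8.875)² = 104.25

104.25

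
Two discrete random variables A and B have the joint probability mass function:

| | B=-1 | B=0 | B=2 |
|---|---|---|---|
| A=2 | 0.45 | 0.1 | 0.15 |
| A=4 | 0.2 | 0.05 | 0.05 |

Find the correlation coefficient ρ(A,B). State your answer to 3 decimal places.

E[A] = 2.6,  E[B] = -0.25
E[AB] = -0.7
cov(A,B) = E[AB] − E[A]E[B] = -0.7 − (2.6)(-0.25) = -0.05
V(A) = 0.84,  V(B) = 1.3875
ρ = -0.05 / √(0.84·1.3875) ≈ -0.046

-0.046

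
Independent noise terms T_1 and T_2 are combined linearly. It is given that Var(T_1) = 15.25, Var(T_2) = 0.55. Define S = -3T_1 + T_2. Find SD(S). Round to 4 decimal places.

By independence, Var(S) = (-3)²Var(T_1) + (1)²Var(T_2)
= (-3)²·15.25 + (1)²·0.55 = 137.8
SD(S) = √137.8 ≈ 11.7388

11.7388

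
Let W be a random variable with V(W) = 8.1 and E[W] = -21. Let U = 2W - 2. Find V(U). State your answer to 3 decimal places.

V(2W - 2) = (2)²·V(W) = 4·8.1 = 32.4

32.400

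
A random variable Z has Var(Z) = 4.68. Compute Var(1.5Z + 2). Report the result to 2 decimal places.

10.53

Var(1.5Z + 2) = (1.5)²·Var(Z) = 2.25·4.68 = 10.53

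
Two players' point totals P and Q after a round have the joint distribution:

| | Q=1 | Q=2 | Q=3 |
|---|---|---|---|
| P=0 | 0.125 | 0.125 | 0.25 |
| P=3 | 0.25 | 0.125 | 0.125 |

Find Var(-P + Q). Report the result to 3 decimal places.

3.750

E[P] = 1.5,  E[Q] = 2,  E[PQ] = 2.625
Var(P) = 4.5 − (1.5)² = 2.25;  Var(Q) = 4.75 − (2)² = 0.75
Cov(P,Q) = 2.625 − (1.5)(2) = -0.375
Var(-P + Q) = (-1)²·2.25 + (1)²·0.75 + 2·(-1)·(1)·-0.375 = 3.75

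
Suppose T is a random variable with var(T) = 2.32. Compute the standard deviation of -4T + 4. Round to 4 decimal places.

6.0926

var(-4T + 4) = (-4)²·2.32 = 37.12
SD(-4T + 4) = √37.12 ≈ 6.0926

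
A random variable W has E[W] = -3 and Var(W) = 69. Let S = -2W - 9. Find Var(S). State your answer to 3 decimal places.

Var(-2W - 9) = (-2)²·Var(W) = 4·69 = 276

276.000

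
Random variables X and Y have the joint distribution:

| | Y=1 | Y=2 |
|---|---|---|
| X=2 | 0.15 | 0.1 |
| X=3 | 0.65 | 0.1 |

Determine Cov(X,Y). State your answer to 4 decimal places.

-0.0500

E[X] = 2.75,  E[Y] = 1.2
E[XY] = 3.25
Cov(X,Y) = E[XY] − E[X]E[Y] = 3.25 − (2.75)(1.2) = -0.05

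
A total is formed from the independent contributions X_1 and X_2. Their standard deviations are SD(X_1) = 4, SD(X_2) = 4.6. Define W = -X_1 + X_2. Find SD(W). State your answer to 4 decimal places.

6.0959

Var(X_1) = 16, Var(X_2) = 21.16
By independence, Var(W) = (-1)²Var(X_1) + (1)²Var(X_2)
= (-1)²·16 + (1)²·21.16 = 37.16
SD(W) = √37.16 ≈ 6.0959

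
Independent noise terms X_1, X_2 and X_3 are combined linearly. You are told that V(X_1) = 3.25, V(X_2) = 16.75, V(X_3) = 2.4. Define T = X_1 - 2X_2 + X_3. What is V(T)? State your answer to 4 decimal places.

72.6500

By independence, V(T) = (1)²V(X_1) + (-2)²V(X_2) + (1)²V(X_3)
= (1)²·3.25 + (-2)²·16.75 + (1)²·2.4 = 72.65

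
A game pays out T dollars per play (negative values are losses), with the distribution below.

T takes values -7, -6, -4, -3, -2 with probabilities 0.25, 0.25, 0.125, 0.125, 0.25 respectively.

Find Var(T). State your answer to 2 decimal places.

3.98

E[T] = (-7)(0.25) + (-6)(0.25) + (-4)(0.125) + (-3)(0.125) + (-2)(0.25) = -4.625
E[T²] = (-7)²(0.25) + (-6)²(0.25) + (-4)²(0.125) + (-3)²(0.125) + (-2)²(0.25) = 25.375
Var(T) = E[T²] − (E[T])² = 25.375 − (-4.625)² = 3.984375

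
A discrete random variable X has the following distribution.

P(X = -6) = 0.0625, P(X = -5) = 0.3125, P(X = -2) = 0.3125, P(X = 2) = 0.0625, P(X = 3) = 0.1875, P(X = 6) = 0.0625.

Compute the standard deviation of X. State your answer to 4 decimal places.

3.6401

E[X] = (-6)(0.0625) + (-5)(0.3125) + (-2)(0.3125) + (2)(0.0625) + (3)(0.1875) + (6)(0.0625) = -1.5
E[X²] = (-6)²(0.0625) + (-5)²(0.3125) + (-2)²(0.3125) + (2)²(0.0625) + (3)²(0.1875) + (6)²(0.0625) = 15.5
V(X) = E[X²] − (E[X])² = 15.5 − (-1.5)² = 13.25
SD(X) = √13.25 ≈ 3.6401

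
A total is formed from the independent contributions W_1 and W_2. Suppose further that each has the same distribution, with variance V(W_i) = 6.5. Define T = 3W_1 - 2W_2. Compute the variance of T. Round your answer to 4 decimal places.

By independence, V(T) = (3)²V(W_1) + (-2)²V(W_2)
= (3)²·6.5 + (-2)²·6.5 = 84.5

84.5000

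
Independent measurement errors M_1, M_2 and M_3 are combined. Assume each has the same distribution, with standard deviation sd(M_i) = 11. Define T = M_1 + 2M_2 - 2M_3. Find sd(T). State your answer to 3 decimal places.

Var(M_i) = (11)² = 121
By independence, Var(T) = (1)²Var(M_1) + (2)²Var(M_2) + (-2)²Var(M_3)
= (1)²·121 + (2)²·121 + (-2)²·121 = 1089
sd(T) = √1089 ≈ 33.000

33.000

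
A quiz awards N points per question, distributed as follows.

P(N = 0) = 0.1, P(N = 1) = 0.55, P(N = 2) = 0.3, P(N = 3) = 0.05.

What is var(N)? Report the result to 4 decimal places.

0.5100

E[N] = (0)(0.1) + (1)(0.55) + (2)(0.3) + (3)(0.05) = 1.3
E[N²] = (0)²(0.1) + (1)²(0.55) + (2)²(0.3) + (3)²(0.05) = 2.2
var(N) = E[N²] − (E[N])² = 2.2 − (1.3)² = 0.51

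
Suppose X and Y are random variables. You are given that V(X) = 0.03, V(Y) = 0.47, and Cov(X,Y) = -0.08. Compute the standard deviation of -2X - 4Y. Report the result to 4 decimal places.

2.5219

V(-2X - 4Y) = (-2)²·V(X) + (-4)²·V(Y) + 2·(-2)·(-4)·Cov(X,Y)
= 4·0.03 + 16·0.47 + 16·-0.08 = 6.36
sd(-2X - 4Y) = √6.36 ≈ 2.5219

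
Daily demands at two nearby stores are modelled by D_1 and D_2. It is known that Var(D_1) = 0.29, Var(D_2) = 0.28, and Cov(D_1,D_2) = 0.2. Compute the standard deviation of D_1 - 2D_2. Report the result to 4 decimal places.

Var(D_1 - 2D_2) = (1)²·Var(D_1) + (-2)²·Var(D_2) + 2·(1)·(-2)·Cov(D_1,D_2)
= 1·0.29 + 4·0.28 + -4·0.2 = 0.61
sd(D_1 - 2D_2) = √0.61 ≈ 0.7810

0.7810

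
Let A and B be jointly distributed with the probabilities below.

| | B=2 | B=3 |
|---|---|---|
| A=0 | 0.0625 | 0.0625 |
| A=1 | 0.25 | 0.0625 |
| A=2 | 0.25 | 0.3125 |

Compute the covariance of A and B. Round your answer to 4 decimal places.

E[A] = 1.4375,  E[B] = 2.4375
E[AB] = 3.5625
Cov(A,B) = E[AB] − E[A]E[B] = 3.5625 − (1.4375)(2.4375) = 0.05859375

0.0586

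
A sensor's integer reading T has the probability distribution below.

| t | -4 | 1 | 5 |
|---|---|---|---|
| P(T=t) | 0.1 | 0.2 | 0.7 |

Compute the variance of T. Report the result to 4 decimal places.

E[T] = (-4)(0.1) + (1)(0.2) + (5)(0.7) = 3.3
E[T²] = (-4)²(0.1) + (1)²(0.2) + (5)²(0.7) = 19.3
V(T) = E[T²] − (E[T])² = 19.3 − (3.3)² = 8.41

8.4100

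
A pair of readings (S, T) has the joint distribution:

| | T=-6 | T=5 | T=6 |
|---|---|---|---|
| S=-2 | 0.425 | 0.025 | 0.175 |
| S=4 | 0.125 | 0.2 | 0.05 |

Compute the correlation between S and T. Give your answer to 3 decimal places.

E[S] = 0.25,  E[T] = -0.825
E[ST] = 4.95
Cov(S,T) = E[ST] − E[S]E[T] = 4.95 − (0.25)(-0.825) = 5.15625
Var(S) = 8.4375,  Var(T) = 32.844375
ρ = 5.15625 / √(8.4375·32.844375) ≈ 0.310

0.310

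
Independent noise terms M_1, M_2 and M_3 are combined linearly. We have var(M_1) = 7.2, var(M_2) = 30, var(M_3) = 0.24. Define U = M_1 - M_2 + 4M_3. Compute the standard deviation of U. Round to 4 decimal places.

By independence, var(U) = (1)²var(M_1) + (-1)²var(M_2) + (4)²var(M_3)
= (1)²·7.2 + (-1)²·30 + (4)²·0.24 = 41.04
SD(U) = √41.04 ≈ 6.4062

6.4062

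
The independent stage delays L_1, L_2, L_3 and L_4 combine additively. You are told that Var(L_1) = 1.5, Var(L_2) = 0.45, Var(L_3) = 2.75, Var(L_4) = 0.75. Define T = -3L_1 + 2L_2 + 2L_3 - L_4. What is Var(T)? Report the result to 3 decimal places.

27.050

By independence, Var(T) = (-3)²Var(L_1) + (2)²Var(L_2) + (2)²Var(L_3) + (-1)²Var(L_4)
= (-3)²·1.5 + (2)²·0.45 + (2)²·2.75 + (-1)²·0.75 = 27.05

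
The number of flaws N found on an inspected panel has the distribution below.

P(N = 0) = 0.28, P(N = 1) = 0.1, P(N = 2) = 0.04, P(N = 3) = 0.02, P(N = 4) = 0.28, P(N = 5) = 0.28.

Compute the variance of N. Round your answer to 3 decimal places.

E[N] = (0)(0.28) + (1)(0.1) + (2)(0.04) + (3)(0.02) + (4)(0.28) + (5)(0.28) = 2.76
E[N²] = (0)²(0.28) + (1)²(0.1) + (2)²(0.04) + (3)²(0.02) + (4)²(0.28) + (5)²(0.28) = 11.92
V(N) = E[N²] − (E[N])² = 11.92 − (2.76)² = 4.3024

4.302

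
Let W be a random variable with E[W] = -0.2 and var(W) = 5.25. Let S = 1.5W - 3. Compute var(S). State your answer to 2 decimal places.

var(1.5W - 3) = (1.5)²·var(W) = 2.25·5.25 = 11.8125

11.81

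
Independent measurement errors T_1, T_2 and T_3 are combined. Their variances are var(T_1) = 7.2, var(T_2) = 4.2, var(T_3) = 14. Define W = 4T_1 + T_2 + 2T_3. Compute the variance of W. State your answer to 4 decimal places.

By independence, var(W) = (4)²var(T_1) + (1)²var(T_2) + (2)²var(T_3)
= (4)²·7.2 + (1)²·4.2 + (2)²·14 = 175.4

175.4000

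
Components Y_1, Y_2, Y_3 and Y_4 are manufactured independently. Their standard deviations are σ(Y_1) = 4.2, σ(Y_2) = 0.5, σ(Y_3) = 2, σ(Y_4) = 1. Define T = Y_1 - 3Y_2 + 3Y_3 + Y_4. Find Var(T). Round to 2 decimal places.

Var(Y_1) = 17.64, Var(Y_2) = 0.25, Var(Y_3) = 4, Var(Y_4) = 1
By independence, Var(T) = (1)²Var(Y_1) + (-3)²Var(Y_2) + (3)²Var(Y_3) + (1)²Var(Y_4)
= (1)²·17.64 + (-3)²·0.25 + (3)²·4 + (1)²·1 = 56.89

56.89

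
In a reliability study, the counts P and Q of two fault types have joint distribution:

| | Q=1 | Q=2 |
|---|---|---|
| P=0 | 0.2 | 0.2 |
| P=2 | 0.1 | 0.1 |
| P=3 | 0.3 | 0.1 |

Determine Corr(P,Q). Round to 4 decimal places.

-0.2107

E[P] = 1.6,  E[Q] = 1.4
E[PQ] = 2.1
Cov(P,Q) = E[PQ] − E[P]E[Q] = 2.1 − (1.6)(1.4) = -0.14
V(P) = 1.84,  V(Q) = 0.24
ρ = -0.14 / √(1.84·0.24) ≈ -0.2107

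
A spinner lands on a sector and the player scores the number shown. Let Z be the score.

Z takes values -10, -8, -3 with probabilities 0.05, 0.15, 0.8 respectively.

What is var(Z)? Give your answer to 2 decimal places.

4.99

E[Z] = (-10)(0.05) + (-8)(0.15) + (-3)(0.8) = -4.1
E[Z²] = (-10)²(0.05) + (-8)²(0.15) + (-3)²(0.8) = 21.8
var(Z) = E[Z²] − (E[Z])² = 21.8 − (-4.1)² = 4.99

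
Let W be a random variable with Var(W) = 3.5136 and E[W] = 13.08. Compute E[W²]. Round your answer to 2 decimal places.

174.60

E[W²] = Var(W) + (E[W])² = 3.5136 + (13.08)² = 174.6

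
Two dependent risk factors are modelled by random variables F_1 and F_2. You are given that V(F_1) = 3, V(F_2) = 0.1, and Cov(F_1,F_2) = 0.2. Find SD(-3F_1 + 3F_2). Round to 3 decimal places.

V(-3F_1 + 3F_2) = (-3)²·V(F_1) + (3)²·V(F_2) + 2·(-3)·(3)·Cov(F_1,F_2)
= 9·3 + 9·0.1 + -18·0.2 = 24.3
SD(-3F_1 + 3F_2) = √24.3 ≈ 4.930

4.930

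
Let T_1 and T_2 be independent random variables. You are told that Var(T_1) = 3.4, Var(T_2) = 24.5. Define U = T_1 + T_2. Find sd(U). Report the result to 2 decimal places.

By independence, Var(U) = (1)²Var(T_1) + (1)²Var(T_2)
= (1)²·3.4 + (1)²·24.5 = 27.9
sd(U) = √27.9 ≈ 5.28

5.28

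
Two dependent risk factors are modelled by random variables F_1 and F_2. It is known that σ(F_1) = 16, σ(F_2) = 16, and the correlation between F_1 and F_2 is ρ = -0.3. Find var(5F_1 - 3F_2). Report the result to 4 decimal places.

var(F_1) = (16)² = 256;  var(F_2) = (16)² = 256
cov(F_1,F_2) = ρ·σ(F_1)·σ(F_2) = -0.3·16·16 = -76.8
var(5F_1 - 3F_2) = (5)²·var(F_1) + (-3)²·var(F_2) + 2·(5)·(-3)·cov(F_1,F_2)
= 25·256 + 9·256 + -30·-76.8 = 11008

11008.0000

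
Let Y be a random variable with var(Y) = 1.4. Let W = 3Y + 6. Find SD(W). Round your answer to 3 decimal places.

var(3Y + 6) = (3)²·1.4 = 12.6
SD(W) = √12.6 ≈ 3.550

3.550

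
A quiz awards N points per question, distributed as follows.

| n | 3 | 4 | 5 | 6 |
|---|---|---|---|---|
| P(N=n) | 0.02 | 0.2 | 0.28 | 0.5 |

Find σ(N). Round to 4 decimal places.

0.8440

E[N] = (3)(0.02) + (4)(0.2) + (5)(0.28) + (6)(0.5) = 5.26
E[N²] = (3)²(0.02) + (4)²(0.2) + (5)²(0.28) + (6)²(0.5) = 28.38
Var(N) = E[N²] − (E[N])² = 28.38 − (5.26)² = 0.7124
σ(N) = √0.7124 ≈ 0.8440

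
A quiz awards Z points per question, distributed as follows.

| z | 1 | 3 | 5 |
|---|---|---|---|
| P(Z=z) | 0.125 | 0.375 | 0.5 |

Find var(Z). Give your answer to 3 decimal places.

E[Z] = (1)(0.125) + (3)(0.375) + (5)(0.5) = 3.75
E[Z²] = (1)²(0.125) + (3)²(0.375) + (5)²(0.5) = 16
var(Z) = E[Z²] − (E[Z])² = 16 − (3.75)² = 1.9375

1.938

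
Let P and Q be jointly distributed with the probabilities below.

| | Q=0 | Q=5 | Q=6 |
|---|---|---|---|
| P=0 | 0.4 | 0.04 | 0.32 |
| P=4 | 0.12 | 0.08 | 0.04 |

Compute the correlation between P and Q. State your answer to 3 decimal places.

E[P] = 0.96,  E[Q] = 2.76
E[PQ] = 2.56
Cov(P,Q) = E[PQ] − E[P]E[Q] = 2.56 − (0.96)(2.76) = -0.0896
Var(P) = 2.9184,  Var(Q) = 8.3424
ρ = -0.0896 / √(2.9184·8.3424) ≈ -0.018

-0.018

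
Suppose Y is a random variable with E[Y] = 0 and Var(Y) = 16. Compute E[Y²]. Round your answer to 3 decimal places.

E[Y²] = Var(Y) + (E[Y])² = 16 + (0)² = 16

16.000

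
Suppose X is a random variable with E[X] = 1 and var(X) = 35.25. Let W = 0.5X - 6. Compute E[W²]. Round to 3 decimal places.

E[0.5X - 6] = 0.5·1 − 6 = -5.5
var(0.5X - 6) = (0.5)²·35.25 = 8.8125
E[W²] = var(W) + (E[W])² = 8.8125 + (-5.5)² = 39.0625

39.063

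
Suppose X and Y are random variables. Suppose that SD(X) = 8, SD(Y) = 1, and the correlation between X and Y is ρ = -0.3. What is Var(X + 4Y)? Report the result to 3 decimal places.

Var(X) = (8)² = 64;  Var(Y) = (1)² = 1
Cov(X,Y) = ρ·SD(X)·SD(Y) = -0.3·8·1 = -2.4
Var(X + 4Y) = (1)²·Var(X) + (4)²·Var(Y) + 2·(1)·(4)·Cov(X,Y)
= 1·64 + 16·1 + 8·-2.4 = 60.8

60.800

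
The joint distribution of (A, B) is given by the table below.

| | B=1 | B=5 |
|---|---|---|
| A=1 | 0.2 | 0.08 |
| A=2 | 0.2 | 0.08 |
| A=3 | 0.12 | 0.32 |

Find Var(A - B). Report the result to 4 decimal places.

E[A] = 2.16,  E[B] = 2.92,  E[AB] = 6.96
Var(A) = 5.36 − (2.16)² = 0.6944;  Var(B) = 12.52 − (2.92)² = 3.9936
Cov(A,B) = 6.96 − (2.16)(2.92) = 0.6528
Var(A - B) = (1)²·0.6944 + (-1)²·3.9936 + 2·(1)·(-1)·0.6528 = 3.3824

3.3824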